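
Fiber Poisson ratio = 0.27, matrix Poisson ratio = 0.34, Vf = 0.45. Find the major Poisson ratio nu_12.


nu_12 = nu_f*Vf + nu_m*(1-Vf) = 0.27*0.45 + 0.34*0.55 = 0.3085

0.3085


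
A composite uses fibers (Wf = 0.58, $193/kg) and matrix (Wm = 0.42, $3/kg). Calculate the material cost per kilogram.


Cost = cost_f*Wf + cost_m*Wm = 193*0.58 + 3*0.42 = $113.2/kg

$113.2/kg


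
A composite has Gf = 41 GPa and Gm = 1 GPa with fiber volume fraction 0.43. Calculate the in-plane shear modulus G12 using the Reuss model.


1/G12 = Vf/Gf + (1-Vf)/Gm = 0.43/41 + 0.57/1
G12 = 1.72 GPa

1.72 GPa


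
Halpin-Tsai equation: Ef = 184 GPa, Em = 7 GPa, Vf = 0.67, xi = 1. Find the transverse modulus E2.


eta = (Ef/Em - 1)/(Ef/Em + xi) = (26.2857 - 1)/(26.2857 + 1) = 0.9267
E2 = Em*(1+xi*eta*Vf)/(1-eta*Vf) = 29.93 GPa

29.93 GPa


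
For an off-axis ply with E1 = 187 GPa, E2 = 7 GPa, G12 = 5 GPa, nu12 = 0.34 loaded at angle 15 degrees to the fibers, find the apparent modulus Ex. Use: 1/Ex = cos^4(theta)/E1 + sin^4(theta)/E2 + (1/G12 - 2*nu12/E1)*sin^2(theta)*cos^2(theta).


cos^4(15) = 0.870513, sin^4(15) = 0.004487, sin^2(15)*cos^2(15) = 0.0625
1/G12 - 2*nu12/E1 = 1/5 - 2*0.34/187 = 0.196364 GPa^-1
1/Ex = 0.870513/187 + 0.004487/7 + 0.196364*0.0625 = 0.0175689 GPa^-1
Ex = 56.92 GPa

56.92 GPa


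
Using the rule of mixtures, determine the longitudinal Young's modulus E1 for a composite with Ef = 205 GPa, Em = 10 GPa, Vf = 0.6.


E1 = Ef*Vf + Em*(1-Vf) = 205*0.6 + 10*0.4 = 127.0 GPa

127.0 GPa


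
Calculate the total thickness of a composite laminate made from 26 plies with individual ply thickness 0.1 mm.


h = n * t_ply = 26 * 0.1 = 2.6 mm

2.6 mm


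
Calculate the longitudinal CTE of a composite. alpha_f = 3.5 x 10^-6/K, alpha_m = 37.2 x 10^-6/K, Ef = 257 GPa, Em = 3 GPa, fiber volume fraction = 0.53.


E1 = Ef*Vf + Em*(1-Vf) = 137.62
alpha_1 = (alpha_f*Ef*Vf + alpha_m*Em*(1-Vf))/E1 = 3.85 x 10^-6/K

3.85 x 10^-6/K


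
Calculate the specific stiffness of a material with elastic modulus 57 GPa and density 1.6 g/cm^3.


Specific stiffness = E/rho = 57/1.6 = 35.6 GPa/(g/cm^3)

35.6 GPa/(g/cm^3)


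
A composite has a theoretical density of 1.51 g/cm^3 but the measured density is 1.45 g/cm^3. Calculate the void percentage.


Void% = (rho_theo - rho_actual)/rho_theo * 100 = (1.51 - 1.45)/1.51 * 100 = 3.97%

3.97%


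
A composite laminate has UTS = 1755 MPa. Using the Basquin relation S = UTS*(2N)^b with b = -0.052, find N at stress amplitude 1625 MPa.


N = 0.5 * (S/UTS)^(1/b) = 0.5 * (1625/1755)^(1/-0.052) = 2.1965 cycles

2.1965 cycles


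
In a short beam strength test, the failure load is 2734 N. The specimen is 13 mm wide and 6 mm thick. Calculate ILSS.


ILSS = 3F/(4bh) = 3*2734/(4*13*6) = 26.29 MPa

26.29 MPa


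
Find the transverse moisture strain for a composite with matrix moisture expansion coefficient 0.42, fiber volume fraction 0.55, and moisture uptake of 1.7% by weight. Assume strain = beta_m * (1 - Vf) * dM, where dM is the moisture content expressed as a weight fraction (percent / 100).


dM = 1.7/100 = 0.017
strain = beta_m * (1-Vf) * dM = 0.42 * 0.45 * 0.017 = 0.003213

0.003213


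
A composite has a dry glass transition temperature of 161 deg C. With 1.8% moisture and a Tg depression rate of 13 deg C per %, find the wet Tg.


Tg_wet = Tg_dry - k*moisture = 161 - 13*1.8 = 137.6 deg C

137.6 deg C


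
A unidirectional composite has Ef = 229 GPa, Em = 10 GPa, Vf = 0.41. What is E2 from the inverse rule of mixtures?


1/E2 = Vf/Ef + (1-Vf)/Em = 0.41/229 + 0.59/10
E2 = 16.45 GPa

16.45 GPa


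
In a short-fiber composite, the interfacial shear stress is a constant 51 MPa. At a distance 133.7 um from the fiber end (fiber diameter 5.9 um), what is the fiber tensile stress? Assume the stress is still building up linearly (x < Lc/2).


Force balance: sigma_f * (pi*d^2/4) = tau * (pi*d) * x  ->  sigma_f = 4 * tau * x / d
sigma_f = 4 * 51 * 133.7 / 5.9 = 4622.8 MPa

4622.8 MPa


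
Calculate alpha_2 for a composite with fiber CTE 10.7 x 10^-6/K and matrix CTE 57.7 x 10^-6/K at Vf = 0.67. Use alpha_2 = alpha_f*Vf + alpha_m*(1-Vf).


alpha_2 = alpha_f*Vf + alpha_m*(1-Vf) = 10.7*0.67 + 57.7*0.33 = 26.2 x 10^-6/K

26.2 x 10^-6/K


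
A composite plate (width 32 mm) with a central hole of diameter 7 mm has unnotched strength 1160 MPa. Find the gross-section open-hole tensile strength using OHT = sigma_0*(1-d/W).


OHT = sigma_0*(1-d/W) = 1160*(1-7/32) = 906.3 MPa

906.3 MPa


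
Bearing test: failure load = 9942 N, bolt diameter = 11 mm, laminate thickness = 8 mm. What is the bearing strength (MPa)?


sigma_br = F/(d*h) = 9942/(11*8) = 113.0 MPa

113.0 MPa


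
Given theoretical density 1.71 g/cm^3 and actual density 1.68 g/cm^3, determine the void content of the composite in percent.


Void% = (rho_theo - rho_actual)/rho_theo * 100 = (1.71 - 1.68)/1.71 * 100 = 1.75%

1.75%


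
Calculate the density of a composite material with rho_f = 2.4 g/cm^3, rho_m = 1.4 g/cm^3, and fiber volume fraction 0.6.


rho_c = rho_f*Vf + rho_m*(1-Vf) = 2.4*0.6 + 1.4*0.4 = 2.0 g/cm^3

2.0 g/cm^3


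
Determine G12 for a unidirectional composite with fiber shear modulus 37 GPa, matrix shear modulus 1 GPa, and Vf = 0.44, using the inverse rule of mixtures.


1/G12 = Vf/Gf + (1-Vf)/Gm = 0.44/37 + 0.56/1
G12 = 1.75 GPa

1.75 GPa


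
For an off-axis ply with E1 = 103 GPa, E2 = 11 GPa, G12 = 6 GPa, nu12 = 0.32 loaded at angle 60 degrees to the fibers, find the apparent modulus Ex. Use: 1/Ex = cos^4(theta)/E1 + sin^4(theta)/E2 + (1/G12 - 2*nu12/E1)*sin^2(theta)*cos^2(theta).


cos^4(60) = 0.0625, sin^4(60) = 0.5625, sin^2(60)*cos^2(60) = 0.1875
1/G12 - 2*nu12/E1 = 1/6 - 2*0.32/103 = 0.160453 GPa^-1
1/Ex = 0.0625/103 + 0.5625/11 + 0.160453*0.1875 = 0.0818281 GPa^-1
Ex = 12.22 GPa

12.22 GPa


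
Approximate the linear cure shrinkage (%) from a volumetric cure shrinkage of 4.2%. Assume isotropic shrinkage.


Linear shrinkage ≈ vol_shrink/3 = 4.2/3 = 1.4%

1.4%


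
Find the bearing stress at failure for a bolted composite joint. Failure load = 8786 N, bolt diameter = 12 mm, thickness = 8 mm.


sigma_br = F/(d*h) = 8786/(12*8) = 91.5 MPa

91.5 MPa


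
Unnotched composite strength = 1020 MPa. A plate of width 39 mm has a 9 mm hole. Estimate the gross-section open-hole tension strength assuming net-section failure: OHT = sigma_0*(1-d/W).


OHT = sigma_0*(1-d/W) = 1020*(1-9/39) = 784.6 MPa

784.6 MPa


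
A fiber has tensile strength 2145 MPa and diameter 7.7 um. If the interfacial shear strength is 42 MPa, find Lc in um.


Lc = sigma_f * d / (2 * tau_i) = 2145 * 7.7 / (2 * 42) = 196.6 um

196.6 um


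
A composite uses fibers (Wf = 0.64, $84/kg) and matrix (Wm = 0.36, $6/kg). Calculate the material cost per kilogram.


Cost = cost_f*Wf + cost_m*Wm = 84*0.64 + 6*0.36 = $55.92/kg

$55.92/kg


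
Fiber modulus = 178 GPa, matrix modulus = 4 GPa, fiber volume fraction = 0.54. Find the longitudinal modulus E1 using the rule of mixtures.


E1 = Ef*Vf + Em*(1-Vf) = 178*0.54 + 4*0.46 = 97.96 GPa

97.96 GPa


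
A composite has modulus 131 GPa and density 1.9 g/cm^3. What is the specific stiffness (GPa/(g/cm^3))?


Specific stiffness = E/rho = 131/1.9 = 68.9 GPa/(g/cm^3)

68.9 GPa/(g/cm^3)


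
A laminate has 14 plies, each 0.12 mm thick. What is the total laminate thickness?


h = n * t_ply = 14 * 0.12 = 1.68 mm

1.68 mm


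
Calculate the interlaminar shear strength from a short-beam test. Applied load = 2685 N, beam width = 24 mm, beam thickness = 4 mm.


ILSS = 3F/(4bh) = 3*2685/(4*24*4) = 20.98 MPa

20.98 MPa


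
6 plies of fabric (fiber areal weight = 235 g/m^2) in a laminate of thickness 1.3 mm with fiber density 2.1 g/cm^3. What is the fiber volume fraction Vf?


Vf = n * FAW / (rho_f * h * 1000) = 6 * 235 / (2.1 * 1.3 * 1000) = 0.5165

0.5165


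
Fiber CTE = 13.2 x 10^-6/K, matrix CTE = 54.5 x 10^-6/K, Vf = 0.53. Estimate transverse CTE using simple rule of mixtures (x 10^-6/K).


alpha_2 = alpha_f*Vf + alpha_m*(1-Vf) = 13.2*0.53 + 54.5*0.47 = 32.6 x 10^-6/K

32.6 x 10^-6/K


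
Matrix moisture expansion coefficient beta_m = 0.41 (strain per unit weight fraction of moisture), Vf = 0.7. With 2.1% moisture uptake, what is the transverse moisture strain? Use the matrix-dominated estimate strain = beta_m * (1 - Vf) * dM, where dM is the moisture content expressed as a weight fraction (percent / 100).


dM = 2.1/100 = 0.021
strain = beta_m * (1-Vf) * dM = 0.41 * 0.3 * 0.021 = 0.002583

0.002583


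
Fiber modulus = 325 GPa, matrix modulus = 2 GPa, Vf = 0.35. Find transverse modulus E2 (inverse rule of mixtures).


1/E2 = Vf/Ef + (1-Vf)/Em = 0.35/325 + 0.65/2
E2 = 3.07 GPa

3.07 GPa


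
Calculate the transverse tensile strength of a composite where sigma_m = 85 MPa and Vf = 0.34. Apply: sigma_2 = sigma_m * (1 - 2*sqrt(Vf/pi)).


factor = 1 - 2*sqrt(0.34/pi) = 0.342
sigma_2 = 85 * 0.342 = 29.07 MPa

29.07 MPa


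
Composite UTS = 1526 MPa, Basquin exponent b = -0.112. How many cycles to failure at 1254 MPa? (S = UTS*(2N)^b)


N = 0.5 * (S/UTS)^(1/b) = 0.5 * (1254/1526)^(1/-0.112) = 2.8853 cycles

2.8853 cycles


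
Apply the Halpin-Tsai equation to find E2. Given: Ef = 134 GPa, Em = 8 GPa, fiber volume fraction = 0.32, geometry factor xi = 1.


eta = (Ef/Em - 1)/(Ef/Em + xi) = (16.75 - 1)/(16.75 + 1) = 0.8873
E2 = Em*(1+xi*eta*Vf)/(1-eta*Vf) = 14.34 GPa

14.34 GPa


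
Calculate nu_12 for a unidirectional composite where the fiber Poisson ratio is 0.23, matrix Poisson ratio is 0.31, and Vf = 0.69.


nu_12 = nu_f*Vf + nu_m*(1-Vf) = 0.23*0.69 + 0.31*0.31 = 0.2548

0.2548


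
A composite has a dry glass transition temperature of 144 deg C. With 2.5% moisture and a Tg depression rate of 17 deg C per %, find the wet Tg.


Tg_wet = Tg_dry - k*moisture = 144 - 17*2.5 = 101.5 deg C

101.5 deg C


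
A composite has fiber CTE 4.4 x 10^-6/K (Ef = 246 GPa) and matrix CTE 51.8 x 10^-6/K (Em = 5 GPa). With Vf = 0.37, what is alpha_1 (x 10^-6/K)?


E1 = Ef*Vf + Em*(1-Vf) = 94.17
alpha_1 = (alpha_f*Ef*Vf + alpha_m*Em*(1-Vf))/E1 = 5.99 x 10^-6/K

5.99 x 10^-6/K


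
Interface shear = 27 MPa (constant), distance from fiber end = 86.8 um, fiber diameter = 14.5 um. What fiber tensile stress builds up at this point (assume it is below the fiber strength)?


Force balance: sigma_f * (pi*d^2/4) = tau * (pi*d) * x  ->  sigma_f = 4 * tau * x / d
sigma_f = 4 * 27 * 86.8 / 14.5 = 646.5 MPa

646.5 MPa


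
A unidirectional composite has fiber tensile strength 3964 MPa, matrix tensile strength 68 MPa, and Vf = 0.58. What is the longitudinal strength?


sigma_1 = sigma_f*Vf + sigma_m*(1-Vf) = 3964*0.58 + 68*0.42 = 2327.7 MPa

2327.7 MPa


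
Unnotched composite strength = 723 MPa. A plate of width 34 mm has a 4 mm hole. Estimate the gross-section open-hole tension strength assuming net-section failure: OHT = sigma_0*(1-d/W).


OHT = sigma_0*(1-d/W) = 723*(1-4/34) = 637.9 MPa

637.9 MPa


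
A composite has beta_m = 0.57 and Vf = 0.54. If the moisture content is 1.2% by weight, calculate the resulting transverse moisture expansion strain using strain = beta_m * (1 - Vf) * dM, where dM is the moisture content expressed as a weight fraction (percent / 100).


dM = 1.2/100 = 0.012
strain = beta_m * (1-Vf) * dM = 0.57 * 0.46 * 0.012 = 0.0031464

0.0031464


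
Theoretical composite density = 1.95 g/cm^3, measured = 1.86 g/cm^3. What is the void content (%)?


Void% = (rho_theo - rho_actual)/rho_theo * 100 = (1.95 - 1.86)/1.95 * 100 = 4.62%

4.62%


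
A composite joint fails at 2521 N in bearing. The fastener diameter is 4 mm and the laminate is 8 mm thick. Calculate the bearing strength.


sigma_br = F/(d*h) = 2521/(4*8) = 78.8 MPa

78.8 MPa


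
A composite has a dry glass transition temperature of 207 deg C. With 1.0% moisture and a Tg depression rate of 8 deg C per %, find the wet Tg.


Tg_wet = Tg_dry - k*moisture = 207 - 8*1.0 = 199.0 deg C

199.0 deg C


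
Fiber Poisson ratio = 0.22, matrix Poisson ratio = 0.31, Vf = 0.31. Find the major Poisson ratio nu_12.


nu_12 = nu_f*Vf + nu_m*(1-Vf) = 0.22*0.31 + 0.31*0.69 = 0.2821

0.2821


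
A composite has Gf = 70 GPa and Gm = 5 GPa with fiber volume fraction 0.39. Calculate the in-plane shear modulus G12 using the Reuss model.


1/G12 = Vf/Gf + (1-Vf)/Gm = 0.39/70 + 0.61/5
G12 = 7.84 GPa

7.84 GPa


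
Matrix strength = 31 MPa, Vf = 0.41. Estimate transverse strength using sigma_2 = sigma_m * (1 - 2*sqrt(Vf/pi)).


factor = 1 - 2*sqrt(0.41/pi) = 0.2775
sigma_2 = 31 * 0.2775 = 8.6 MPa

8.6 MPa


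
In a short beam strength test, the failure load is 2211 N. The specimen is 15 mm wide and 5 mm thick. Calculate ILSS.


ILSS = 3F/(4bh) = 3*2211/(4*15*5) = 22.11 MPa

22.11 MPa


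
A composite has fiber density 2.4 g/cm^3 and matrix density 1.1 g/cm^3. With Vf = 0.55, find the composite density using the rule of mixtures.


rho_c = rho_f*Vf + rho_m*(1-Vf) = 2.4*0.55 + 1.1*0.45 = 1.815 g/cm^3

1.815 g/cm^3


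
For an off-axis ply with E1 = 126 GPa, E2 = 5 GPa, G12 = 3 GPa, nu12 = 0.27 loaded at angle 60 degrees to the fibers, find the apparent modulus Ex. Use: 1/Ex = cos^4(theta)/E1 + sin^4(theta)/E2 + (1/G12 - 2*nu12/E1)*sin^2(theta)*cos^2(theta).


cos^4(60) = 0.0625, sin^4(60) = 0.5625, sin^2(60)*cos^2(60) = 0.1875
1/G12 - 2*nu12/E1 = 1/3 - 2*0.27/126 = 0.329048 GPa^-1
1/Ex = 0.0625/126 + 0.5625/5 + 0.329048*0.1875 = 0.1746925 GPa^-1
Ex = 5.72 GPa

5.72 GPa


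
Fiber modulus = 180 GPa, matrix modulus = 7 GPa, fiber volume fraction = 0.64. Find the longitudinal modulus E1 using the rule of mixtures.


E1 = Ef*Vf + Em*(1-Vf) = 180*0.64 + 7*0.36 = 117.72 GPa

117.72 GPa


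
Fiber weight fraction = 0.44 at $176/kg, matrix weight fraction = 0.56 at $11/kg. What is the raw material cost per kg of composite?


Cost = cost_f*Wf + cost_m*Wm = 176*0.44 + 11*0.56 = $83.6/kg

$83.6/kg


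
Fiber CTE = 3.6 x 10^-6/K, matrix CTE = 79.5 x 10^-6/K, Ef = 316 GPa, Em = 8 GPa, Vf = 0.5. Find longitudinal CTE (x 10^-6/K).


E1 = Ef*Vf + Em*(1-Vf) = 162.0
alpha_1 = (alpha_f*Ef*Vf + alpha_m*Em*(1-Vf))/E1 = 5.47 x 10^-6/K

5.47 x 10^-6/K


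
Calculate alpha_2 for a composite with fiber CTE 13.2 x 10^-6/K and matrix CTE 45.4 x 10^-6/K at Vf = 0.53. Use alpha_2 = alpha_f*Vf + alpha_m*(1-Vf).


alpha_2 = alpha_f*Vf + alpha_m*(1-Vf) = 13.2*0.53 + 45.4*0.47 = 28.3 x 10^-6/K

28.3 x 10^-6/K


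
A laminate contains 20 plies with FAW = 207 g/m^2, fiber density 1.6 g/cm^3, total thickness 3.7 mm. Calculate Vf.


Vf = n * FAW / (rho_f * h * 1000) = 20 * 207 / (1.6 * 3.7 * 1000) = 0.6993

0.6993


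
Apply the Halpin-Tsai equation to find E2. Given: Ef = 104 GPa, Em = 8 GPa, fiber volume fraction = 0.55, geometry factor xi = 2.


eta = (Ef/Em - 1)/(Ef/Em + xi) = (13.0 - 1)/(13.0 + 2) = 0.8
E2 = Em*(1+xi*eta*Vf)/(1-eta*Vf) = 26.86 GPa

26.86 GPa


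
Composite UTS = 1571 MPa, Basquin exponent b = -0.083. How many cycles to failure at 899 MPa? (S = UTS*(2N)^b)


N = 0.5 * (S/UTS)^(1/b) = 0.5 * (899/1571)^(1/-0.083) = 416.5342 cycles

416.5342 cycles


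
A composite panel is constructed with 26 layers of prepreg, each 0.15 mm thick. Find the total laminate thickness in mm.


h = n * t_ply = 26 * 0.15 = 3.9 mm

3.9 mm


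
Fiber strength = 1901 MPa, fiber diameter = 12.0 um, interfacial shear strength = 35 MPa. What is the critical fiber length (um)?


Lc = sigma_f * d / (2 * tau_i) = 1901 * 12.0 / (2 * 35) = 325.9 um

325.9 um


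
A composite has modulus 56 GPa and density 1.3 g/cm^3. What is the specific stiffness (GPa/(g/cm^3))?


Specific stiffness = E/rho = 56/1.3 = 43.1 GPa/(g/cm^3)

43.1 GPa/(g/cm^3)


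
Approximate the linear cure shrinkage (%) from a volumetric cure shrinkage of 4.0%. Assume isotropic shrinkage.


Linear shrinkage ≈ vol_shrink/3 = 4.0/3 = 1.333%

1.333%


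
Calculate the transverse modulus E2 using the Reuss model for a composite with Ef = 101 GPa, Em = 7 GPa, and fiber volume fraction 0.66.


1/E2 = Vf/Ef + (1-Vf)/Em = 0.66/101 + 0.34/7
E2 = 18.15 GPa

18.15 GPa


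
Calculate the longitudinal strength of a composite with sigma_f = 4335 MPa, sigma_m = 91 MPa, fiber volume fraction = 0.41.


sigma_1 = sigma_f*Vf + sigma_m*(1-Vf) = 4335*0.41 + 91*0.59 = 1831.0 MPa

1831.0 MPa


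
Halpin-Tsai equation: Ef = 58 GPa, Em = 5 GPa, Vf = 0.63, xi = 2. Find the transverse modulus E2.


eta = (Ef/Em - 1)/(Ef/Em + xi) = (11.6 - 1)/(11.6 + 2) = 0.7794
E2 = Em*(1+xi*eta*Vf)/(1-eta*Vf) = 19.47 GPa

19.47 GPa


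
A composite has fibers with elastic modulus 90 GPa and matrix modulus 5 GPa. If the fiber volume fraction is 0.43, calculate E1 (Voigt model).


E1 = Ef*Vf + Em*(1-Vf) = 90*0.43 + 5*0.57 = 41.55 GPa

41.55 GPa


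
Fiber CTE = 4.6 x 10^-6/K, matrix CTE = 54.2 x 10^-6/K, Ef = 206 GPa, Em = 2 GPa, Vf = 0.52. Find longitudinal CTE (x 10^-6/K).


E1 = Ef*Vf + Em*(1-Vf) = 108.08
alpha_1 = (alpha_f*Ef*Vf + alpha_m*Em*(1-Vf))/E1 = 5.04 x 10^-6/K

5.04 x 10^-6/K


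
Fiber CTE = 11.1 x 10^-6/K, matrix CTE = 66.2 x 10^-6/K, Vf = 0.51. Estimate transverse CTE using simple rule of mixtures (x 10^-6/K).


alpha_2 = alpha_f*Vf + alpha_m*(1-Vf) = 11.1*0.51 + 66.2*0.49 = 38.1 x 10^-6/K

38.1 x 10^-6/K


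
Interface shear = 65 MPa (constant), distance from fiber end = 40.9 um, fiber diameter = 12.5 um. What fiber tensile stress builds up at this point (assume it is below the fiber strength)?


Force balance: sigma_f * (pi*d^2/4) = tau * (pi*d) * x  ->  sigma_f = 4 * tau * x / d
sigma_f = 4 * 65 * 40.9 / 12.5 = 850.7 MPa

850.7 MPa


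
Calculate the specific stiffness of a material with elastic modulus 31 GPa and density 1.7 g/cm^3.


Specific stiffness = E/rho = 31/1.7 = 18.2 GPa/(g/cm^3)

18.2 GPa/(g/cm^3)


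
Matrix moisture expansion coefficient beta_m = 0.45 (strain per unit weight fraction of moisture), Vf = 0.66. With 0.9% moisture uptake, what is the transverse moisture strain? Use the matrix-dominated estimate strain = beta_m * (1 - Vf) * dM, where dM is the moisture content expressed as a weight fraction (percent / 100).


dM = 0.9/100 = 0.009
strain = beta_m * (1-Vf) * dM = 0.45 * 0.34 * 0.009 = 0.001377

0.001377


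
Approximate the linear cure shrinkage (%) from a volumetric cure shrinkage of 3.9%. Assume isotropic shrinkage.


Linear shrinkage ≈ vol_shrink/3 = 3.9/3 = 1.3%

1.3%


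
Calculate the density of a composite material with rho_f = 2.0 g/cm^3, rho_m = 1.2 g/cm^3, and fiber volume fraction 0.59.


rho_c = rho_f*Vf + rho_m*(1-Vf) = 2.0*0.59 + 1.2*0.41 = 1.672 g/cm^3

1.672 g/cm^3


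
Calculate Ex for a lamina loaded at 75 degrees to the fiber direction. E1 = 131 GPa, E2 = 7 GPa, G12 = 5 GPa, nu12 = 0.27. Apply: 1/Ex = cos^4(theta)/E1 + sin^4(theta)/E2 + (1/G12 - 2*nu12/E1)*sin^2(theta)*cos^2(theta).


cos^4(75) = 0.004487, sin^4(75) = 0.870513, sin^2(75)*cos^2(75) = 0.0625
1/G12 - 2*nu12/E1 = 1/5 - 2*0.27/131 = 0.195878 GPa^-1
1/Ex = 0.004487/131 + 0.870513/7 + 0.195878*0.0625 = 0.1366356 GPa^-1
Ex = 7.32 GPa

7.32 GPa


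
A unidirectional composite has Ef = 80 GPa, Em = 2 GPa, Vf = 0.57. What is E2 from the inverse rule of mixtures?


1/E2 = Vf/Ef + (1-Vf)/Em = 0.57/80 + 0.43/2
E2 = 4.5 GPa

4.5 GPa


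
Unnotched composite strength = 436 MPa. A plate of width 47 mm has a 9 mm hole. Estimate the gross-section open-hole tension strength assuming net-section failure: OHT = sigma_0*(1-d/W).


OHT = sigma_0*(1-d/W) = 436*(1-9/47) = 352.5 MPa

352.5 MPa


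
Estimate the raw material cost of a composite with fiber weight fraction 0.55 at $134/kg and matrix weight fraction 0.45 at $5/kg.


Cost = cost_f*Wf + cost_m*Wm = 134*0.55 + 5*0.45 = $75.95/kg

$75.95/kg


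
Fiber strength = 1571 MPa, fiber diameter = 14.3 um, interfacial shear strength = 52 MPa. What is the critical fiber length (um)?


Lc = sigma_f * d / (2 * tau_i) = 1571 * 14.3 / (2 * 52) = 216.0 um

216.0 um


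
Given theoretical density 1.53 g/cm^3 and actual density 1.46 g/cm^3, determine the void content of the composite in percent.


Void% = (rho_theo - rho_actual)/rho_theo * 100 = (1.53 - 1.46)/1.53 * 100 = 4.58%

4.58%


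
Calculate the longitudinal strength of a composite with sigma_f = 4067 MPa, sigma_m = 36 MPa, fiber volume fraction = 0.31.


sigma_1 = sigma_f*Vf + sigma_m*(1-Vf) = 4067*0.31 + 36*0.69 = 1285.6 MPa

1285.6 MPa


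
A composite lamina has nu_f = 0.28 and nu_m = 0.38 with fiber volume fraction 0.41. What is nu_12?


nu_12 = nu_f*Vf + nu_m*(1-Vf) = 0.28*0.41 + 0.38*0.59 = 0.339

0.339


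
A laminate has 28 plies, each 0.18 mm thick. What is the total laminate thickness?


h = n * t_ply = 28 * 0.18 = 5.04 mm

5.04 mm


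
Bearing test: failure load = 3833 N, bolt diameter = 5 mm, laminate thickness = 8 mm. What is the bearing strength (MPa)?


sigma_br = F/(d*h) = 3833/(5*8) = 95.8 MPa

95.8 MPa


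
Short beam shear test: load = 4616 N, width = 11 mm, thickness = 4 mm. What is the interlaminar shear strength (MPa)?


ILSS = 3F/(4bh) = 3*4616/(4*11*4) = 78.68 MPa

78.68 MPa


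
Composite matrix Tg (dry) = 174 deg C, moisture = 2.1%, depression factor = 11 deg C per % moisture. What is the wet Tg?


Tg_wet = Tg_dry - k*moisture = 174 - 11*2.1 = 150.9 deg C

150.9 deg C


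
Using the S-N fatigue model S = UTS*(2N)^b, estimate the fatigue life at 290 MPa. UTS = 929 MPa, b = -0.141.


N = 0.5 * (S/UTS)^(1/b) = 0.5 * (290/929)^(1/-0.141) = 1927.1311 cycles

1927.1311 cycles


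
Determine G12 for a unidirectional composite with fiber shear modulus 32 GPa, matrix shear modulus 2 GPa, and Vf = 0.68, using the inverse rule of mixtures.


1/G12 = Vf/Gf + (1-Vf)/Gm = 0.68/32 + 0.32/2
G12 = 5.52 GPa

5.52 GPa


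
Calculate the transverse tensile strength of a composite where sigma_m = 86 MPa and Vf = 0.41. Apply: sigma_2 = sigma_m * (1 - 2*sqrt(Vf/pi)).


factor = 1 - 2*sqrt(0.41/pi) = 0.2775
sigma_2 = 86 * 0.2775 = 23.86 MPa

23.86 MPa


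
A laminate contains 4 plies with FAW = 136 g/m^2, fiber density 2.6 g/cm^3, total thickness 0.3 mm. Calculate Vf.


Vf = n * FAW / (rho_f * h * 1000) = 4 * 136 / (2.6 * 0.3 * 1000) = 0.6974

0.6974


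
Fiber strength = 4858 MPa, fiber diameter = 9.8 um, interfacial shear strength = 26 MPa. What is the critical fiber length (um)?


Lc = sigma_f * d / (2 * tau_i) = 4858 * 9.8 / (2 * 26) = 915.5 um

915.5 um


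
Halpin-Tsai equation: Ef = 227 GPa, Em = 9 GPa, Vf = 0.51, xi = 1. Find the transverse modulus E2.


eta = (Ef/Em - 1)/(Ef/Em + xi) = (25.2222 - 1)/(25.2222 + 1) = 0.9237
E2 = Em*(1+xi*eta*Vf)/(1-eta*Vf) = 25.03 GPa

25.03 GPa


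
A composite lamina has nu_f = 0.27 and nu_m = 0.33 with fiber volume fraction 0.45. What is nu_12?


nu_12 = nu_f*Vf + nu_m*(1-Vf) = 0.27*0.45 + 0.33*0.55 = 0.303

0.303


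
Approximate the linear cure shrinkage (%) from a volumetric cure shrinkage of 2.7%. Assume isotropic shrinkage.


Linear shrinkage ≈ vol_shrink/3 = 2.7/3 = 0.9%

0.9%


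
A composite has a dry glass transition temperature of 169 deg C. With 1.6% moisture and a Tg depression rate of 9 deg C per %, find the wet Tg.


Tg_wet = Tg_dry - k*moisture = 169 - 9*1.6 = 154.6 deg C

154.6 deg C


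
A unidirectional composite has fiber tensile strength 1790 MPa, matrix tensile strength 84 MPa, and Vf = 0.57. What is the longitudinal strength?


sigma_1 = sigma_f*Vf + sigma_m*(1-Vf) = 1790*0.57 + 84*0.43 = 1056.4 MPa

1056.4 MPa


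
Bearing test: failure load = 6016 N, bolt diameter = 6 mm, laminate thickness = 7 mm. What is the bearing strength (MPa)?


sigma_br = F/(d*h) = 6016/(6*7) = 143.2 MPa

143.2 MPa


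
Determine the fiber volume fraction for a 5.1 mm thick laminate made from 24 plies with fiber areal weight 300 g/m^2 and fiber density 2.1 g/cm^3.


Vf = n * FAW / (rho_f * h * 1000) = 24 * 300 / (2.1 * 5.1 * 1000) = 0.6723

0.6723


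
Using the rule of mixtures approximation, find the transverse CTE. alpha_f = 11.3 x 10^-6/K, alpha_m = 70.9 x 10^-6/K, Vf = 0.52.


alpha_2 = alpha_f*Vf + alpha_m*(1-Vf) = 11.3*0.52 + 70.9*0.48 = 39.9 x 10^-6/K

39.9 x 10^-6/K


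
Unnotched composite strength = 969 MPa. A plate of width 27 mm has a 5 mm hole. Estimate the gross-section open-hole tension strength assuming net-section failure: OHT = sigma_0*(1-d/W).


OHT = sigma_0*(1-d/W) = 969*(1-5/27) = 789.6 MPa

789.6 MPa


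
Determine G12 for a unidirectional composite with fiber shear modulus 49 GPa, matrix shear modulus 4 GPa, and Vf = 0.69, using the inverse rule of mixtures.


1/G12 = Vf/Gf + (1-Vf)/Gm = 0.69/49 + 0.31/4
G12 = 10.92 GPa

10.92 GPa


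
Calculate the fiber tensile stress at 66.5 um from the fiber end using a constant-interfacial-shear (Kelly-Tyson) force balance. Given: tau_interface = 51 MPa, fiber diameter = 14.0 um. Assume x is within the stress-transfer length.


Force balance: sigma_f * (pi*d^2/4) = tau * (pi*d) * x  ->  sigma_f = 4 * tau * x / d
sigma_f = 4 * 51 * 66.5 / 14.0 = 969.0 MPa

969.0 MPa


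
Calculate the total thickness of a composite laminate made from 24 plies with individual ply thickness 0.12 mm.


h = n * t_ply = 24 * 0.12 = 2.88 mm

2.88 mm


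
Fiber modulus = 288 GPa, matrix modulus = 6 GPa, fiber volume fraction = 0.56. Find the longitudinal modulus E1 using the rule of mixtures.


E1 = Ef*Vf + Em*(1-Vf) = 288*0.56 + 6*0.44 = 163.92 GPa

163.92 GPa


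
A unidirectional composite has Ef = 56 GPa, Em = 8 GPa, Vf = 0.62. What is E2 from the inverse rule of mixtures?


1/E2 = Vf/Ef + (1-Vf)/Em = 0.62/56 + 0.38/8
E2 = 17.07 GPa

17.07 GPa


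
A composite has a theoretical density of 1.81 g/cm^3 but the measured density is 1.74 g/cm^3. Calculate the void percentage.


Void% = (rho_theo - rho_actual)/rho_theo * 100 = (1.81 - 1.74)/1.81 * 100 = 3.87%

3.87%


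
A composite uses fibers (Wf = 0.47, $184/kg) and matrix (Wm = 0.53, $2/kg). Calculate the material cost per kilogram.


Cost = cost_f*Wf + cost_m*Wm = 184*0.47 + 2*0.53 = $87.54/kg

$87.54/kg


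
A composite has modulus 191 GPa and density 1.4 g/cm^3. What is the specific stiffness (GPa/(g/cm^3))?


Specific stiffness = E/rho = 191/1.4 = 136.4 GPa/(g/cm^3)

136.4 GPa/(g/cm^3)


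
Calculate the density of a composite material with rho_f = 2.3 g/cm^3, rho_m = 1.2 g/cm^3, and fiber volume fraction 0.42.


rho_c = rho_f*Vf + rho_m*(1-Vf) = 2.3*0.42 + 1.2*0.58 = 1.662 g/cm^3

1.662 g/cm^3


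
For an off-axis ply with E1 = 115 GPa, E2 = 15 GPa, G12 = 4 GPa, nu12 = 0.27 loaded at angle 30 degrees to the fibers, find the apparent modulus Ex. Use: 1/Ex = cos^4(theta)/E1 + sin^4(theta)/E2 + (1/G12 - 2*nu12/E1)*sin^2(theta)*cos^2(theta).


cos^4(30) = 0.5625, sin^4(30) = 0.0625, sin^2(30)*cos^2(30) = 0.1875
1/G12 - 2*nu12/E1 = 1/4 - 2*0.27/115 = 0.245304 GPa^-1
1/Ex = 0.5625/115 + 0.0625/15 + 0.245304*0.1875 = 0.0550525 GPa^-1
Ex = 18.16 GPa

18.16 GPa


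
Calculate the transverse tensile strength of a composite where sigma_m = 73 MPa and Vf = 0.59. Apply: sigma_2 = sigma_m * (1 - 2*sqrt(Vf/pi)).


factor = 1 - 2*sqrt(0.59/pi) = 0.1333
sigma_2 = 73 * 0.1333 = 9.73 MPa

9.73 MPa


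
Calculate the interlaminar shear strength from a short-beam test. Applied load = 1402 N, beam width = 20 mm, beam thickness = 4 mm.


ILSS = 3F/(4bh) = 3*1402/(4*20*4) = 13.14 MPa

13.14 MPa


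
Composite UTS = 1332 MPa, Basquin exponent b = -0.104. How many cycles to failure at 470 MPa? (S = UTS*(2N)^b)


N = 0.5 * (S/UTS)^(1/b) = 0.5 * (470/1332)^(1/-0.104) = 11195.1837 cycles

11195.1837 cycles


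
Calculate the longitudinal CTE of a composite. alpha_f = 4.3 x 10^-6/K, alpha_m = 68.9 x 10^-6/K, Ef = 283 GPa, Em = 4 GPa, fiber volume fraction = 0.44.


E1 = Ef*Vf + Em*(1-Vf) = 126.76
alpha_1 = (alpha_f*Ef*Vf + alpha_m*Em*(1-Vf))/E1 = 5.44 x 10^-6/K

5.44 x 10^-6/K


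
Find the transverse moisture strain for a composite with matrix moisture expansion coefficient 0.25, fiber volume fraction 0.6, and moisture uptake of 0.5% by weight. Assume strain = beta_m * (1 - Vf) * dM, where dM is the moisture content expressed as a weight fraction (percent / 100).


dM = 0.5/100 = 0.005
strain = beta_m * (1-Vf) * dM = 0.25 * 0.4 * 0.005 = 0.0005

0.0005


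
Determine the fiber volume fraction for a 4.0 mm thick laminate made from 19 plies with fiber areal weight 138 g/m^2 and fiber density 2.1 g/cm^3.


Vf = n * FAW / (rho_f * h * 1000) = 19 * 138 / (2.1 * 4.0 * 1000) = 0.3121

0.3121


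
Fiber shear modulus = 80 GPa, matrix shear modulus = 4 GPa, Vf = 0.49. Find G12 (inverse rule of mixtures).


1/G12 = Vf/Gf + (1-Vf)/Gm = 0.49/80 + 0.51/4
G12 = 7.48 GPa

7.48 GPa


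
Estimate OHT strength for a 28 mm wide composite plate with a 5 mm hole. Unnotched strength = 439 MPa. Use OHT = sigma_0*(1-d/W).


OHT = sigma_0*(1-d/W) = 439*(1-5/28) = 360.6 MPa

360.6 MPa


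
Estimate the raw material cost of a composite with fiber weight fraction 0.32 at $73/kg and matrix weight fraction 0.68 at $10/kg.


Cost = cost_f*Wf + cost_m*Wm = 73*0.32 + 10*0.68 = $30.16/kg

$30.16/kg


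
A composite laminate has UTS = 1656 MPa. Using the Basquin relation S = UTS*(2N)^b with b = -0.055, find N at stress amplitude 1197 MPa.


N = 0.5 * (S/UTS)^(1/b) = 0.5 * (1197/1656)^(1/-0.055) = 182.8064 cycles

182.8064 cycles


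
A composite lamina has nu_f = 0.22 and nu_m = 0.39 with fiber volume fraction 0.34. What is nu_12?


nu_12 = nu_f*Vf + nu_m*(1-Vf) = 0.22*0.34 + 0.39*0.66 = 0.3322

0.3322


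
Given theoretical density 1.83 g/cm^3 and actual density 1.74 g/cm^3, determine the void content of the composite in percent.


Void% = (rho_theo - rho_actual)/rho_theo * 100 = (1.83 - 1.74)/1.83 * 100 = 4.92%

4.92%


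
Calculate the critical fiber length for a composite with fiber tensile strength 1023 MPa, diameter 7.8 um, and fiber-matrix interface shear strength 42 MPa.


Lc = sigma_f * d / (2 * tau_i) = 1023 * 7.8 / (2 * 42) = 95.0 um

95.0 um


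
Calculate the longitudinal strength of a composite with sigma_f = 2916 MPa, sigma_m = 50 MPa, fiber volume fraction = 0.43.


sigma_1 = sigma_f*Vf + sigma_m*(1-Vf) = 2916*0.43 + 50*0.57 = 1282.4 MPa

1282.4 MPa


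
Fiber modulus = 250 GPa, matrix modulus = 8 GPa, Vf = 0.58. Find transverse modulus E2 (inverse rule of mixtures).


1/E2 = Vf/Ef + (1-Vf)/Em = 0.58/250 + 0.42/8
E2 = 18.24 GPa

18.24 GPa


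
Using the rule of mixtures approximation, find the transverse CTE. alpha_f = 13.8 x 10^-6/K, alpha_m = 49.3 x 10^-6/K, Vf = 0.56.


alpha_2 = alpha_f*Vf + alpha_m*(1-Vf) = 13.8*0.56 + 49.3*0.44 = 29.4 x 10^-6/K

29.4 x 10^-6/K


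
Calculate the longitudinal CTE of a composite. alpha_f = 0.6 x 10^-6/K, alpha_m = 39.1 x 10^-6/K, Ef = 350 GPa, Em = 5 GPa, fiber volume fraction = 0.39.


E1 = Ef*Vf + Em*(1-Vf) = 139.55
alpha_1 = (alpha_f*Ef*Vf + alpha_m*Em*(1-Vf))/E1 = 1.44 x 10^-6/K

1.44 x 10^-6/K


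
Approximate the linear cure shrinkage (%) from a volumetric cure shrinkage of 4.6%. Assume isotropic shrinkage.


Linear shrinkage ≈ vol_shrink/3 = 4.6/3 = 1.533%

1.533%


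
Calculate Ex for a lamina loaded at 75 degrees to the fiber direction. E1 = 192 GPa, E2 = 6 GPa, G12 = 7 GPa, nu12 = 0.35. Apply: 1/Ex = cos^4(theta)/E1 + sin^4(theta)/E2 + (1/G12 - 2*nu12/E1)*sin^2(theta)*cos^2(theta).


cos^4(75) = 0.004487, sin^4(75) = 0.870513, sin^2(75)*cos^2(75) = 0.0625
1/G12 - 2*nu12/E1 = 1/7 - 2*0.35/192 = 0.139211 GPa^-1
1/Ex = 0.004487/192 + 0.870513/6 + 0.139211*0.0625 = 0.1538095 GPa^-1
Ex = 6.5 GPa

6.5 GPa


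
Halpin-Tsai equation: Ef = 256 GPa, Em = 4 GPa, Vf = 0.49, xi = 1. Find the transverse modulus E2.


eta = (Ef/Em - 1)/(Ef/Em + xi) = (64.0 - 1)/(64.0 + 1) = 0.9692
E2 = Em*(1+xi*eta*Vf)/(1-eta*Vf) = 11.24 GPa

11.24 GPa


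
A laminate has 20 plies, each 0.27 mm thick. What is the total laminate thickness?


h = n * t_ply = 20 * 0.27 = 5.4 mm

5.4 mm


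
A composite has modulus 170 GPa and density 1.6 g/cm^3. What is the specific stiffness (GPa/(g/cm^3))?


Specific stiffness = E/rho = 170/1.6 = 106.3 GPa/(g/cm^3)

106.3 GPa/(g/cm^3)


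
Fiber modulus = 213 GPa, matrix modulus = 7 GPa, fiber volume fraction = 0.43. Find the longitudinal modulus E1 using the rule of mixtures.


E1 = Ef*Vf + Em*(1-Vf) = 213*0.43 + 7*0.57 = 95.58 GPa

95.58 GPa


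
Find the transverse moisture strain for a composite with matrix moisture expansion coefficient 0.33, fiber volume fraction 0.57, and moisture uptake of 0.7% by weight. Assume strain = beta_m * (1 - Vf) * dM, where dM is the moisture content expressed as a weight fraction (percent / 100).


dM = 0.7/100 = 0.007
strain = beta_m * (1-Vf) * dM = 0.33 * 0.43 * 0.007 = 0.0009933

0.0009933


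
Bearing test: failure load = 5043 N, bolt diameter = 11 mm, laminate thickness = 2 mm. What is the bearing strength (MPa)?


sigma_br = F/(d*h) = 5043/(11*2) = 229.2 MPa

229.2 MPa


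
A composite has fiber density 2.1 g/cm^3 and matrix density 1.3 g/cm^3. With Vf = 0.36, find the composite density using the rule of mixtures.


rho_c = rho_f*Vf + rho_m*(1-Vf) = 2.1*0.36 + 1.3*0.64 = 1.588 g/cm^3

1.588 g/cm^3


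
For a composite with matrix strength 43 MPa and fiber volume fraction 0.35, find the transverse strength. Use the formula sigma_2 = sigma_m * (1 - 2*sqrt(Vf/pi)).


factor = 1 - 2*sqrt(0.35/pi) = 0.3324
sigma_2 = 43 * 0.3324 = 14.3 MPa

14.3 MPa


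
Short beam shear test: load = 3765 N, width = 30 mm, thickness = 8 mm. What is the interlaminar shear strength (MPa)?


ILSS = 3F/(4bh) = 3*3765/(4*30*8) = 11.77 MPa

11.77 MPa


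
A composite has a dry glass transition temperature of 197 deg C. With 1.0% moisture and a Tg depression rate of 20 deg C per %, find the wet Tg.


Tg_wet = Tg_dry - k*moisture = 197 - 20*1.0 = 177.0 deg C

177.0 deg C


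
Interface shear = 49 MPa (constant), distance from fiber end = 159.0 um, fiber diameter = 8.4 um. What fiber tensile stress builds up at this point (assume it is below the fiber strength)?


Force balance: sigma_f * (pi*d^2/4) = tau * (pi*d) * x  ->  sigma_f = 4 * tau * x / d
sigma_f = 4 * 49 * 159.0 / 8.4 = 3710.0 MPa

3710.0 MPa


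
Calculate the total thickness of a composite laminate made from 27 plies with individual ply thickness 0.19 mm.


h = n * t_ply = 27 * 0.19 = 5.13 mm

5.13 mm


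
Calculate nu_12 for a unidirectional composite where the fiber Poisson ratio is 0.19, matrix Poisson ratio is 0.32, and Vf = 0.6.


nu_12 = nu_f*Vf + nu_m*(1-Vf) = 0.19*0.6 + 0.32*0.4 = 0.242

0.242


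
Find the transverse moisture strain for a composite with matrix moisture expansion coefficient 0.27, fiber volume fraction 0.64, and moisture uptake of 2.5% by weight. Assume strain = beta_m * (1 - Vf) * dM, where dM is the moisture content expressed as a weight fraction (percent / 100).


dM = 2.5/100 = 0.025
strain = beta_m * (1-Vf) * dM = 0.27 * 0.36 * 0.025 = 0.00243

0.00243


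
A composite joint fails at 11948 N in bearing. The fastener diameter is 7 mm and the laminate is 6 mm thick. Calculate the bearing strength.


sigma_br = F/(d*h) = 11948/(7*6) = 284.5 MPa

284.5 MPa


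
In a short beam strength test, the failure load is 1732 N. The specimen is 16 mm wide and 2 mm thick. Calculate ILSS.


ILSS = 3F/(4bh) = 3*1732/(4*16*2) = 40.59 MPa

40.59 MPa


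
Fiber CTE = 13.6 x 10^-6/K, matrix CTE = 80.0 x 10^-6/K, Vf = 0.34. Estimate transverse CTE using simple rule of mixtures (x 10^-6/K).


alpha_2 = alpha_f*Vf + alpha_m*(1-Vf) = 13.6*0.34 + 80.0*0.66 = 57.4 x 10^-6/K

57.4 x 10^-6/K


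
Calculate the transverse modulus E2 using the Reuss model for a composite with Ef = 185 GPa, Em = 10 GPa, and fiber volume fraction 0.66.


1/E2 = Vf/Ef + (1-Vf)/Em = 0.66/185 + 0.34/10
E2 = 26.62 GPa

26.62 GPa


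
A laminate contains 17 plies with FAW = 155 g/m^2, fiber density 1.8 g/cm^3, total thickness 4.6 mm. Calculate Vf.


Vf = n * FAW / (rho_f * h * 1000) = 17 * 155 / (1.8 * 4.6 * 1000) = 0.3182

0.3182


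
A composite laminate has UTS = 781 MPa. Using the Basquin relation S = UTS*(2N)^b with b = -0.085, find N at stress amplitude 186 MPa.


N = 0.5 * (S/UTS)^(1/b) = 0.5 * (186/781)^(1/-0.085) = 1.0715e+07 cycles

1.0715e+07 cycles


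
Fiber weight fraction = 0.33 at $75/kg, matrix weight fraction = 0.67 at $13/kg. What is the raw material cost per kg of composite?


Cost = cost_f*Wf + cost_m*Wm = 75*0.33 + 13*0.67 = $33.46/kg

$33.46/kg


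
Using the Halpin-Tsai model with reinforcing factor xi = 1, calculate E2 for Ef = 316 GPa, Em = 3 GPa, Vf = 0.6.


eta = (Ef/Em - 1)/(Ef/Em + xi) = (105.3333 - 1)/(105.3333 + 1) = 0.9812
E2 = Em*(1+xi*eta*Vf)/(1-eta*Vf) = 11.59 GPa

11.59 GPa


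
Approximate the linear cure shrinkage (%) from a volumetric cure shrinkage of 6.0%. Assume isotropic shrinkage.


Linear shrinkage ≈ vol_shrink/3 = 6.0/3 = 2.0%

2.0%


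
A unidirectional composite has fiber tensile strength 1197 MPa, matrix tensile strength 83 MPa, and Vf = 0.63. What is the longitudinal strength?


sigma_1 = sigma_f*Vf + sigma_m*(1-Vf) = 1197*0.63 + 83*0.37 = 784.8 MPa

784.8 MPa


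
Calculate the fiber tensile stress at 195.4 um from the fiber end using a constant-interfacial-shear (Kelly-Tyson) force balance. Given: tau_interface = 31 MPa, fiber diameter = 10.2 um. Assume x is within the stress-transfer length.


Force balance: sigma_f * (pi*d^2/4) = tau * (pi*d) * x  ->  sigma_f = 4 * tau * x / d
sigma_f = 4 * 31 * 195.4 / 10.2 = 2375.5 MPa

2375.5 MPa


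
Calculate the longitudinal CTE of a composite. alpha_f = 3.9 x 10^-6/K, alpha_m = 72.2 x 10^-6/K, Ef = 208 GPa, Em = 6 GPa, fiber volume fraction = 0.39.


E1 = Ef*Vf + Em*(1-Vf) = 84.78
alpha_1 = (alpha_f*Ef*Vf + alpha_m*Em*(1-Vf))/E1 = 6.85 x 10^-6/K

6.85 x 10^-6/K


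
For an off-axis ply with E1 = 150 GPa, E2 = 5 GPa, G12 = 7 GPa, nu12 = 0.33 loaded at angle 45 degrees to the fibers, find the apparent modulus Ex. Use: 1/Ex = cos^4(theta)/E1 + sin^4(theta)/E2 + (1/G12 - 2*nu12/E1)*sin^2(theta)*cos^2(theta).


cos^4(45) = 0.25, sin^4(45) = 0.25, sin^2(45)*cos^2(45) = 0.25
1/G12 - 2*nu12/E1 = 1/7 - 2*0.33/150 = 0.138457 GPa^-1
1/Ex = 0.25/150 + 0.25/5 + 0.138457*0.25 = 0.086281 GPa^-1
Ex = 11.59 GPa

11.59 GPa


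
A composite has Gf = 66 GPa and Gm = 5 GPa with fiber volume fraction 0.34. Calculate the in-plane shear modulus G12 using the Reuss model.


1/G12 = Vf/Gf + (1-Vf)/Gm = 0.34/66 + 0.66/5
G12 = 7.29 GPa

7.29 GPa


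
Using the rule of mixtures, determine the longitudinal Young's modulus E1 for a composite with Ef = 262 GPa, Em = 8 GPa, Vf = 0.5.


E1 = Ef*Vf + Em*(1-Vf) = 262*0.5 + 8*0.5 = 135.0 GPa

135.0 GPa


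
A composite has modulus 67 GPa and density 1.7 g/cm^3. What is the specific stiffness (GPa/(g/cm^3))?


Specific stiffness = E/rho = 67/1.7 = 39.4 GPa/(g/cm^3)

39.4 GPa/(g/cm^3)


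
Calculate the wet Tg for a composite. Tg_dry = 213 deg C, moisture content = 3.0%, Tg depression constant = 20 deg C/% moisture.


Tg_wet = Tg_dry - k*moisture = 213 - 20*3.0 = 153.0 deg C

153.0 deg C


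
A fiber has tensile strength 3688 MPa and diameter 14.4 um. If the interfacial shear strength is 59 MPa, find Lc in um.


Lc = sigma_f * d / (2 * tau_i) = 3688 * 14.4 / (2 * 59) = 450.1 um

450.1 um


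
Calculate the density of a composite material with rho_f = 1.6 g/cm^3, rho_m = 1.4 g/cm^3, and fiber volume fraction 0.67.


rho_c = rho_f*Vf + rho_m*(1-Vf) = 1.6*0.67 + 1.4*0.33 = 1.534 g/cm^3

1.534 g/cm^3


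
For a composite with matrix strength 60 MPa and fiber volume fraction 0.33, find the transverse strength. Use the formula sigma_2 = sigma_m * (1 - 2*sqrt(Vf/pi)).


factor = 1 - 2*sqrt(0.33/pi) = 0.3518
sigma_2 = 60 * 0.3518 = 21.11 MPa

21.11 MPa
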